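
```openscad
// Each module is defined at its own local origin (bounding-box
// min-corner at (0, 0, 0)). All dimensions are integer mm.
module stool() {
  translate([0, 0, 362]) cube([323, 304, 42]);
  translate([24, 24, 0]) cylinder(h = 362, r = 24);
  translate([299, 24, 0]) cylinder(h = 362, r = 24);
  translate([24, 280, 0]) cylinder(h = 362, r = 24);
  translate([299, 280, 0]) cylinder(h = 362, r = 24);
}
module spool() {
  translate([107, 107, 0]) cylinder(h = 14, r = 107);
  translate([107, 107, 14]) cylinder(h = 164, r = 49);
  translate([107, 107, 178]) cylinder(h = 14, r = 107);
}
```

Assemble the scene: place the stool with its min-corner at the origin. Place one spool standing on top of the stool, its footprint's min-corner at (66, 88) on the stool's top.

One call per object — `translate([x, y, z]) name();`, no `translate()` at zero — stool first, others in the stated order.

stool();
translate([66, 88, 404]) spool();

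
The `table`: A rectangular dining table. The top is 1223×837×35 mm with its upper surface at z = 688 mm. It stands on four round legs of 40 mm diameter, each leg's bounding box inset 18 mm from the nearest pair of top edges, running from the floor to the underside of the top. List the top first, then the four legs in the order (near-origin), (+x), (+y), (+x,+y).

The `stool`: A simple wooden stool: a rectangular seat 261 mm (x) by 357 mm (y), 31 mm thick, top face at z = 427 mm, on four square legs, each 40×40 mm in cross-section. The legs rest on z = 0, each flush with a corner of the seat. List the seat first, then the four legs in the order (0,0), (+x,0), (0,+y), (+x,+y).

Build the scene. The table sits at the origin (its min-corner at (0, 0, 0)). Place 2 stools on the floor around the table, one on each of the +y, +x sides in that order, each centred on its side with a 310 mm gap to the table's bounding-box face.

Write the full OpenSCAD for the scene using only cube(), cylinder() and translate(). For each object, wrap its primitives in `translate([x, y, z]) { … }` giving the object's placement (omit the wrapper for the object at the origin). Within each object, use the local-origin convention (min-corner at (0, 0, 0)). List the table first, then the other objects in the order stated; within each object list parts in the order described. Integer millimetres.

translate([0, 0, 653]) cube([1223, 837, 35]);
translate([38, 38, 0]) cylinder(h = 653, r = 20);
translate([1185, 38, 0]) cylinder(h = 653, r = 20);
translate([38, 799, 0]) cylinder(h = 653, r = 20);
translate([1185, 799, 0]) cylinder(h = 653, r = 20);
translate([481, 1147, 0]) {
  translate([0, 0, 396]) cube([261, 357, 31]);
  cube([40, 40, 396]);
  translate([221, 0, 0]) cube([40, 40, 396]);
  translate([0, 317, 0]) cube([40, 40, 396]);
  translate([221, 317, 0]) cube([40, 40, 396]);
}
translate([1533, 240, 0]) {
  translate([0, 0, 396]) cube([261, 357, 31]);
  cube([40, 40, 396]);
  translate([221, 0, 0]) cube([40, 40, 396]);
  translate([0, 317, 0]) cube([40, 40, 396]);
  translate([221, 317, 0]) cube([40, 40, 396]);
}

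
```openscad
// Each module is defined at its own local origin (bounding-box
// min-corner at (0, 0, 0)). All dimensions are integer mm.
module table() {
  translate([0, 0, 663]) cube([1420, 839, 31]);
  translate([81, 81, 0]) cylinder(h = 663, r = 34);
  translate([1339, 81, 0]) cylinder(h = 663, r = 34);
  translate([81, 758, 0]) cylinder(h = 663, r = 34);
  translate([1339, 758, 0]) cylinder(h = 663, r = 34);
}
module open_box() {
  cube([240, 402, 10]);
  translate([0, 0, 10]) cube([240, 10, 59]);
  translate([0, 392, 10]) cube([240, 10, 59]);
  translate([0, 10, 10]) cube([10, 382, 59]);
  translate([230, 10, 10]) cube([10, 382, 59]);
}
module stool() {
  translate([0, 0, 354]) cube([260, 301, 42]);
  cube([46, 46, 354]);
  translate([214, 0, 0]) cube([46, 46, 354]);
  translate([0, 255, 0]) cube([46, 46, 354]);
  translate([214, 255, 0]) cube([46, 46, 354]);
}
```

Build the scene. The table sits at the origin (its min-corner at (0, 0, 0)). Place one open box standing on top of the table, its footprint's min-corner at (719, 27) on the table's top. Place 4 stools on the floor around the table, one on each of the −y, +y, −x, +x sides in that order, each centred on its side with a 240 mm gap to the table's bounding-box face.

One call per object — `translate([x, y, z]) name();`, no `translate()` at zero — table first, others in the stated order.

table();
translate([719, 27, 694]) open_box();
translate([580, -541, 0]) stool();
translate([580, 1079, 0]) stool();
translate([-500, 269, 0]) stool();
translate([1660, 269, 0]) stool();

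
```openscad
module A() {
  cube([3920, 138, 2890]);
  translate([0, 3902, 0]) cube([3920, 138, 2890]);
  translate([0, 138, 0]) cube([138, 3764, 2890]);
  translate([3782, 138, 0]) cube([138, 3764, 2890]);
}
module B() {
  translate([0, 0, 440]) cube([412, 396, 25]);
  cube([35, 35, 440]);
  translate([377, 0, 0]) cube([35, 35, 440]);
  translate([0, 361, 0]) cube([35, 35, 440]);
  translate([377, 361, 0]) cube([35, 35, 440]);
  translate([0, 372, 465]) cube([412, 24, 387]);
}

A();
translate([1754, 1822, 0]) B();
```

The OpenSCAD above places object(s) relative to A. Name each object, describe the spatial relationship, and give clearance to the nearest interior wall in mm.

A is a house frame. B is a chair. The chair sits inside the house frame, centred. The clearance to the nearest interior wall is 1616 mm.

Clearances: x = 1616, y = 1684; minimum 1616 mm.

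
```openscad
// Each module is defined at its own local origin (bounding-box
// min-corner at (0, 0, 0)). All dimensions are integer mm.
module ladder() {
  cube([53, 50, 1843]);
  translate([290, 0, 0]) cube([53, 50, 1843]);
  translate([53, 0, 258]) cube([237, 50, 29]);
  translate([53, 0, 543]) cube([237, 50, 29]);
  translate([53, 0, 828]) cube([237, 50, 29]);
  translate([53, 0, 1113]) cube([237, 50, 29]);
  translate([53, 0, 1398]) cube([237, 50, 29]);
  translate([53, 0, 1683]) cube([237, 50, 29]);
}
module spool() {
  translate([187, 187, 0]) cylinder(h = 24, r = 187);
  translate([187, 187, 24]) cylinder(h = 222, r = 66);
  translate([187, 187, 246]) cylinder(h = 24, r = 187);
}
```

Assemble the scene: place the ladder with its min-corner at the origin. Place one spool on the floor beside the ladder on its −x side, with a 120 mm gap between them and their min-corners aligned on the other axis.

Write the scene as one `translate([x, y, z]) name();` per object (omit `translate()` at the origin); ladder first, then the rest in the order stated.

ladder();
translate([-494, 0, 0]) spool();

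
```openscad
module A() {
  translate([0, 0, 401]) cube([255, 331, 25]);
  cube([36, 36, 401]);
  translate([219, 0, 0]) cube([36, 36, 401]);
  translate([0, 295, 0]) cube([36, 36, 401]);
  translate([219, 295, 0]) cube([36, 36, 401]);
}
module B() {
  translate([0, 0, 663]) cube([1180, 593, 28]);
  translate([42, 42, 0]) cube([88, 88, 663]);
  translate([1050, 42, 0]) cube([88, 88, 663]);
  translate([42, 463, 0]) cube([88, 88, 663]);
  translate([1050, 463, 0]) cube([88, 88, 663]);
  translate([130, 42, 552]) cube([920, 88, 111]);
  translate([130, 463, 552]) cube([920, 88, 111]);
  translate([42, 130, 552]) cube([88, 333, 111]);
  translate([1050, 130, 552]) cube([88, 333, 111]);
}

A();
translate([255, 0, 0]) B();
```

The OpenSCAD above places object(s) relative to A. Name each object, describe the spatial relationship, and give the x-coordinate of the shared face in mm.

A is a stool. B is a table. The table is against the stool's +x side, with their −y faces flush. The x-coordinate of the shared face is 255 mm.

The stool's +x face and the table's −x face are both at x = 255 mm.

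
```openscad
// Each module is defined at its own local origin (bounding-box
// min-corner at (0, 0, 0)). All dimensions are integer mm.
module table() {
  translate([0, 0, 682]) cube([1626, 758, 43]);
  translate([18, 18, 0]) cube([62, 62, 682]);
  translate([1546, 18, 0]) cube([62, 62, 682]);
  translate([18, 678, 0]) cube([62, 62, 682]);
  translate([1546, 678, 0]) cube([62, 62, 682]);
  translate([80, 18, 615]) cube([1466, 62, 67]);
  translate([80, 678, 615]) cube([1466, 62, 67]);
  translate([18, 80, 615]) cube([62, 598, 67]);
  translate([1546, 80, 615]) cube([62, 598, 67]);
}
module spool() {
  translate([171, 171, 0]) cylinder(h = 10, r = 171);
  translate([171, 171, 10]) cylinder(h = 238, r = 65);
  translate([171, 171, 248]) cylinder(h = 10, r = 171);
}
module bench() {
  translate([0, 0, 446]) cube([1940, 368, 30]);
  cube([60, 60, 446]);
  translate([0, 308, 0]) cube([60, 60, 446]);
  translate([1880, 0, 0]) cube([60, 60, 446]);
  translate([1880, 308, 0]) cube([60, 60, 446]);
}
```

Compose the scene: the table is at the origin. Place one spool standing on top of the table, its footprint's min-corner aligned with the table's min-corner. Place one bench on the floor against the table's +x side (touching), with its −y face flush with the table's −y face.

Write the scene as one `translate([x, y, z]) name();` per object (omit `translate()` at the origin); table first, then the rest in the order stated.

table();
translate([0, 0, 725]) spool();
translate([1626, 0, 0]) bench();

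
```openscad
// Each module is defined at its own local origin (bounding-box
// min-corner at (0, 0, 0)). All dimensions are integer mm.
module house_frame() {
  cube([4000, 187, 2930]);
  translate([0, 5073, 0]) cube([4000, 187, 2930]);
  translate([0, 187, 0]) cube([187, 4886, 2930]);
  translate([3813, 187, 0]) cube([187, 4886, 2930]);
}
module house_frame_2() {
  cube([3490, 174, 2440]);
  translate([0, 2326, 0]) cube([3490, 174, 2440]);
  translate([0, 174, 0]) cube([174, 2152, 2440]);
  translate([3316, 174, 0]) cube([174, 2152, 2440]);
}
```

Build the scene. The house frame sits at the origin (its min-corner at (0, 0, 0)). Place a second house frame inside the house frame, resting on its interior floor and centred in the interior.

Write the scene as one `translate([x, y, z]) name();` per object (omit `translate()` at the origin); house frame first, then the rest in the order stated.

house_frame();
translate([255, 1380, 0]) house_frame_2();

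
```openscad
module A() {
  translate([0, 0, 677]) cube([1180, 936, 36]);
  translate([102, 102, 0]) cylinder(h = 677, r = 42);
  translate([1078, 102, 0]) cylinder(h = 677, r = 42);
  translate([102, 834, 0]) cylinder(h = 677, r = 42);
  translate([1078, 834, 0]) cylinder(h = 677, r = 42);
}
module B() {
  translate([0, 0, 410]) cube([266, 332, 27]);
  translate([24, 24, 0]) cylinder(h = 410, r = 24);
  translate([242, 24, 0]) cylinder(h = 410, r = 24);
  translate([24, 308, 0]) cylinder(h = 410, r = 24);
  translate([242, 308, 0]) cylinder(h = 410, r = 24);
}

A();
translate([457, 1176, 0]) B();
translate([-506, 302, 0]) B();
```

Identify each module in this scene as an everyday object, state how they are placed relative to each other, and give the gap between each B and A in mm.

Each stool's nearest face is 240 mm from the table's bounding box.

A is a table. B is a stool. Two stools sit around the table at the +y, −x sides. The gap between each stool and the table is 240 mm.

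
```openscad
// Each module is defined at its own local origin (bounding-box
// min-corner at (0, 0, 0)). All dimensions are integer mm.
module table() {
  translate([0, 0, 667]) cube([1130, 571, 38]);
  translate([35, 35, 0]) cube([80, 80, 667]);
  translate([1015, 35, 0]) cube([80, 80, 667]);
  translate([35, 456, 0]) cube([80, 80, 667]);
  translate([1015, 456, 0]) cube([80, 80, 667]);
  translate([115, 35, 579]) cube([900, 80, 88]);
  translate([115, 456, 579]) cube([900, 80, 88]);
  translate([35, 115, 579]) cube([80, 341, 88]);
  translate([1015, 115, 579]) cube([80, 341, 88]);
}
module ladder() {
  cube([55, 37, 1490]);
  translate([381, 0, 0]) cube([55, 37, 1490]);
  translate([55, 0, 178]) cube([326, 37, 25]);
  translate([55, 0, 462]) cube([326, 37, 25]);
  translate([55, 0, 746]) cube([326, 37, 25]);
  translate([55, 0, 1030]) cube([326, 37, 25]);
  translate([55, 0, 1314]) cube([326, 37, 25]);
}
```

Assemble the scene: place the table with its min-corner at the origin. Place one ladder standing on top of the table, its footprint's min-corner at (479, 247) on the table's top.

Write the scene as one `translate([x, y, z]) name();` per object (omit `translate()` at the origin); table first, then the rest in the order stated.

table();
translate([479, 247, 705]) ladder();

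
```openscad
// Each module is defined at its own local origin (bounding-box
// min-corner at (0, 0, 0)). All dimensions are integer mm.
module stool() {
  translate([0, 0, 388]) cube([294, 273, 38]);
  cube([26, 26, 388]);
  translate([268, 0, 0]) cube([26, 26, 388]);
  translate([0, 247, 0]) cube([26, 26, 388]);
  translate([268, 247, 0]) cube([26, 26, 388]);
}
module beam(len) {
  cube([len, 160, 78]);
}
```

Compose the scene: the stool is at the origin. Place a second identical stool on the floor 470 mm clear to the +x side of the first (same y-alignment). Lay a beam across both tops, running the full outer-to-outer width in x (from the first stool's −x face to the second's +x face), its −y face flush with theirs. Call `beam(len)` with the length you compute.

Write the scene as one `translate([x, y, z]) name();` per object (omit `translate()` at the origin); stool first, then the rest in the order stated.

stool();
translate([764, 0, 0]) stool();
translate([0, 0, 426]) beam(1058);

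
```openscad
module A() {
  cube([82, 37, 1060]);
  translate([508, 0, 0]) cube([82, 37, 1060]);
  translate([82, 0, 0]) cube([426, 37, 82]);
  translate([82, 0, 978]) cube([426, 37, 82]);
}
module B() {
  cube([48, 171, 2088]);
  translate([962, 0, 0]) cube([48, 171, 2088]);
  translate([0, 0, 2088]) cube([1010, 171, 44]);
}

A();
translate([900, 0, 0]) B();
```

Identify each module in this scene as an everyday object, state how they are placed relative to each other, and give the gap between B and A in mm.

A is a picture frame. B is a door frame. The door frame is on the floor beside the picture frame on its +x side. The gap between the door frame and the picture frame is 310 mm.

The door frame's nearest face is 310 mm from the picture frame's +x face.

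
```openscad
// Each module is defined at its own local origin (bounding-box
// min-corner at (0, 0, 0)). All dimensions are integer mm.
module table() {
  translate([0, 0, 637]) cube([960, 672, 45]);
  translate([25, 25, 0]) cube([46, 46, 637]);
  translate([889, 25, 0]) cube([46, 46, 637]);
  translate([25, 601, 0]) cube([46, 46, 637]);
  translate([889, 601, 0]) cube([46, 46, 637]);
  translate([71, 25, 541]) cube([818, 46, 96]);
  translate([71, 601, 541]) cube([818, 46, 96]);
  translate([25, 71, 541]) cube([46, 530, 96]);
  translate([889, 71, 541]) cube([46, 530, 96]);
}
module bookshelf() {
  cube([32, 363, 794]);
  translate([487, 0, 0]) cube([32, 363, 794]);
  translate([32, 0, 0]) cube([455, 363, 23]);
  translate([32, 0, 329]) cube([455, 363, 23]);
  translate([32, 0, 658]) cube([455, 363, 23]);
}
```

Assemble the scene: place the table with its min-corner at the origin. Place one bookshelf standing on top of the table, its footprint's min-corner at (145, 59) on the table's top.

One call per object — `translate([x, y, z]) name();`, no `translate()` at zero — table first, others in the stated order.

table();
translate([145, 59, 682]) bookshelf();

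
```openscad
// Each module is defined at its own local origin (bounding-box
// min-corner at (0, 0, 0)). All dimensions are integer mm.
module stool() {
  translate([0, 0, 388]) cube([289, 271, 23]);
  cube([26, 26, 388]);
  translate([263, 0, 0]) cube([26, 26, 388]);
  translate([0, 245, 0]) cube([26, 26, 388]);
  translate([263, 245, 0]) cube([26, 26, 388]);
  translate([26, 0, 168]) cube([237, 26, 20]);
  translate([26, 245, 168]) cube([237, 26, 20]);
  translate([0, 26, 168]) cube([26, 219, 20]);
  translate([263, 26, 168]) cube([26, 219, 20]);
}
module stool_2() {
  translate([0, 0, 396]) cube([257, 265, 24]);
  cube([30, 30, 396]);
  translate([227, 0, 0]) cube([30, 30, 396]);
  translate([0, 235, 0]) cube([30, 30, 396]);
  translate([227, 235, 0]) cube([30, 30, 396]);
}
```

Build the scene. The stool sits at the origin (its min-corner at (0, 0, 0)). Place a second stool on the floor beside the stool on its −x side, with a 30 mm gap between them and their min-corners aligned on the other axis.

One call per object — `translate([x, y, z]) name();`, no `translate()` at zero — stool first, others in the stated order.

stool();
translate([-287, 0, 0]) stool_2();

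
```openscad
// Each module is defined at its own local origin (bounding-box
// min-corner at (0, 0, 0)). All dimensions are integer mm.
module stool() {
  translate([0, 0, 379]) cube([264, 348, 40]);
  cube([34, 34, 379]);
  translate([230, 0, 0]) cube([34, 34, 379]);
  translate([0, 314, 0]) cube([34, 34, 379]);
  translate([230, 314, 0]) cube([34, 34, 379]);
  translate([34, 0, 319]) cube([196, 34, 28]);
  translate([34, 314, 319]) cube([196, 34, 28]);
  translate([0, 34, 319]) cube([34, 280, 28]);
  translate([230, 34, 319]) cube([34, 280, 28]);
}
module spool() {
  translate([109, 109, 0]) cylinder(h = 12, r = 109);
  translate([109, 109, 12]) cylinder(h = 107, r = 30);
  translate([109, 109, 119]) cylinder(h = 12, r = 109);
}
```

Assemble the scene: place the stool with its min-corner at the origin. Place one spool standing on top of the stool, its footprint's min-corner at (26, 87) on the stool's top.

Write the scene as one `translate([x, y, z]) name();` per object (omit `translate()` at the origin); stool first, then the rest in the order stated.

stool();
translate([26, 87, 419]) spool();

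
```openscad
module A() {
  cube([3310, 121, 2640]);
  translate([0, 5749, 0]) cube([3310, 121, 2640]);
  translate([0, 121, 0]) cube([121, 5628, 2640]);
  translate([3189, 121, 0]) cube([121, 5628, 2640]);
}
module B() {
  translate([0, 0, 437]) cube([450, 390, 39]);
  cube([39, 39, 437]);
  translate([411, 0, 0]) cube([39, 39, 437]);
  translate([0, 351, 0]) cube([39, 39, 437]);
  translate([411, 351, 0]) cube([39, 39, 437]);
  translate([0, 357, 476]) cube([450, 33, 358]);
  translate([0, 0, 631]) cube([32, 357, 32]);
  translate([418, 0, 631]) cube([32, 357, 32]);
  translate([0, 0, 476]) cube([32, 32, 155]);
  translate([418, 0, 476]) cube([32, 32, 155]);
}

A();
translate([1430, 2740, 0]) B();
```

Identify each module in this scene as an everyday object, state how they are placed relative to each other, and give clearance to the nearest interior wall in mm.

Clearances: x = 1309, y = 2619; minimum 1309 mm.

A is a house frame. B is a chair. The chair sits inside the house frame, centred. The clearance to the nearest interior wall is 1309 mm.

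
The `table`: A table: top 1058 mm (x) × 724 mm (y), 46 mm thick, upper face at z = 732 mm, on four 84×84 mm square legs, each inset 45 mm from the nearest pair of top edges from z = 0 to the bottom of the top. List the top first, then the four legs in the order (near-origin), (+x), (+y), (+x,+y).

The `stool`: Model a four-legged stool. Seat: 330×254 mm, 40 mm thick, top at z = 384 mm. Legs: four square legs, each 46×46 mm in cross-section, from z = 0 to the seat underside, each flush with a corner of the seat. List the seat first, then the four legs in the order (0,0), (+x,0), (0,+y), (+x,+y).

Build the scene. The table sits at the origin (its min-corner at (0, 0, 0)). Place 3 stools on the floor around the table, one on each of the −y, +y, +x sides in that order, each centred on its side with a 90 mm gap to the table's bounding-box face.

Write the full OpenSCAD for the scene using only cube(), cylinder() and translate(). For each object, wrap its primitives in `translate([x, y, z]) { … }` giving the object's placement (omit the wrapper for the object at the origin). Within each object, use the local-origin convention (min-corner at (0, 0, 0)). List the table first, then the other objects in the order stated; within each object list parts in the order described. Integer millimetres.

translate([0, 0, 686]) cube([1058, 724, 46]);
translate([45, 45, 0]) cube([84, 84, 686]);
translate([929, 45, 0]) cube([84, 84, 686]);
translate([45, 595, 0]) cube([84, 84, 686]);
translate([929, 595, 0]) cube([84, 84, 686]);
translate([364, -344, 0]) {
  translate([0, 0, 344]) cube([330, 254, 40]);
  cube([46, 46, 344]);
  translate([284, 0, 0]) cube([46, 46, 344]);
  translate([0, 208, 0]) cube([46, 46, 344]);
  translate([284, 208, 0]) cube([46, 46, 344]);
}
translate([364, 814, 0]) {
  translate([0, 0, 344]) cube([330, 254, 40]);
  cube([46, 46, 344]);
  translate([284, 0, 0]) cube([46, 46, 344]);
  translate([0, 208, 0]) cube([46, 46, 344]);
  translate([284, 208, 0]) cube([46, 46, 344]);
}
translate([1148, 235, 0]) {
  translate([0, 0, 344]) cube([330, 254, 40]);
  cube([46, 46, 344]);
  translate([284, 0, 0]) cube([46, 46, 344]);
  translate([0, 208, 0]) cube([46, 46, 344]);
  translate([284, 208, 0]) cube([46, 46, 344]);
}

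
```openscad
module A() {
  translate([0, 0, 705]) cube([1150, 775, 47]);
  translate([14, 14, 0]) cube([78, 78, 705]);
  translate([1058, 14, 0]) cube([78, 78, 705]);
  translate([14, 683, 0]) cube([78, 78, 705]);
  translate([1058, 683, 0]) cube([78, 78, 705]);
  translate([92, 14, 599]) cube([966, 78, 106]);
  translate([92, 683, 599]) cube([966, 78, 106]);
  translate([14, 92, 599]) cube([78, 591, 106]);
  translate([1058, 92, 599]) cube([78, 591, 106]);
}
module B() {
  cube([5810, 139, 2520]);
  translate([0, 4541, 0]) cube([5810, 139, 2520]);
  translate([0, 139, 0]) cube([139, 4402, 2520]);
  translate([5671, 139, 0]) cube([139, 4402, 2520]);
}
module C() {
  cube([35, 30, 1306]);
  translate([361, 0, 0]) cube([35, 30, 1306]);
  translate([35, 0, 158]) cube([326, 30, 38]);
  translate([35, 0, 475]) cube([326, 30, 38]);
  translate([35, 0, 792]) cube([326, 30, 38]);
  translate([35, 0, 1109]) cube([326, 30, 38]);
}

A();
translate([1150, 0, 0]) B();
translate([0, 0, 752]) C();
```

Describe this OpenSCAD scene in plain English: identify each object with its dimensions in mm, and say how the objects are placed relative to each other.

A is a table: top 1150 mm (x) × 775 mm (y), 47 mm thick, upper face at z = 752 mm, on four 78×78 mm square legs, each inset 14 mm from the nearest pair of top edges, running from z = 0 to the bottom of the top. Four apron rails, 78 mm thick and 106 mm tall, run between adjacent legs with their top edges flush with the underside of the top and their outer faces flush with the legs' outer faces.

B is a box-shaped house frame (walls only): outside footprint 5810×4680 mm, wall height 2520 mm, wall thickness 139 mm. The two y-facing walls run the full x-width; the two x-facing walls fit between the inner faces of the y-facing walls.

C is a straight ladder. Two 35×30 mm vertical rails, 1306 mm tall, stand 396 mm apart (outside-to-outside) with their front faces coplanar on the −y side. 4 rungs, each 30 mm deep and 38 mm tall, span between the inner faces of the rails, front faces flush with the rails. The lowest rung's underside is at z = 158 mm and rungs are spaced 317 mm apart (underside to underside).

The house frame is against the table's +x side, with their −y faces flush. The ladder is on top of the table.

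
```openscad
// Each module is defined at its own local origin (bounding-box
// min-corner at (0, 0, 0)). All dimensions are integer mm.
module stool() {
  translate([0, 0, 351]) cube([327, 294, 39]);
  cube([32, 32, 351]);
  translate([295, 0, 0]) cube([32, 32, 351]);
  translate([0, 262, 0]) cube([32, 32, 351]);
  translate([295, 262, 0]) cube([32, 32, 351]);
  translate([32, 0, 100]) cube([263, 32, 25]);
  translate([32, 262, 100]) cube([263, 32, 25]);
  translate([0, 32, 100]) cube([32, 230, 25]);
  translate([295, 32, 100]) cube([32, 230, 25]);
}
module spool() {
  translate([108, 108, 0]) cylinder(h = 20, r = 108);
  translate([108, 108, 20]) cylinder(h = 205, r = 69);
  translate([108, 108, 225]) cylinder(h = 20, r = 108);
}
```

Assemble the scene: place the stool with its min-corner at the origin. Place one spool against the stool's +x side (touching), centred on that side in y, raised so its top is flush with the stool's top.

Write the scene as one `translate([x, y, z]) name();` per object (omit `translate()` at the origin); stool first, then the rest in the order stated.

stool();
translate([327, 39, 145]) spool();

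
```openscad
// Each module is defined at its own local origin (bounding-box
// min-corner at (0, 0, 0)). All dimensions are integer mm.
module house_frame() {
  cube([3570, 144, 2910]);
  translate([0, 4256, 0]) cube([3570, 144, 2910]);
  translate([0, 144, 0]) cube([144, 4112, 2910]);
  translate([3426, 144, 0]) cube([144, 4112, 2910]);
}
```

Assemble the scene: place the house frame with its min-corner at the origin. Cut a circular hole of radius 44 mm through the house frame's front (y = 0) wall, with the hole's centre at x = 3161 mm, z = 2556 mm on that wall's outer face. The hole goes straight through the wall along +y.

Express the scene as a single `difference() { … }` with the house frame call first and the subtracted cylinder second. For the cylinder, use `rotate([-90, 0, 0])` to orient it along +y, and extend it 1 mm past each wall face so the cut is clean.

difference() {
  house_frame();
  translate([3161, -1, 2556]) rotate([-90, 0, 0]) cylinder(h = 146, r = 44);
}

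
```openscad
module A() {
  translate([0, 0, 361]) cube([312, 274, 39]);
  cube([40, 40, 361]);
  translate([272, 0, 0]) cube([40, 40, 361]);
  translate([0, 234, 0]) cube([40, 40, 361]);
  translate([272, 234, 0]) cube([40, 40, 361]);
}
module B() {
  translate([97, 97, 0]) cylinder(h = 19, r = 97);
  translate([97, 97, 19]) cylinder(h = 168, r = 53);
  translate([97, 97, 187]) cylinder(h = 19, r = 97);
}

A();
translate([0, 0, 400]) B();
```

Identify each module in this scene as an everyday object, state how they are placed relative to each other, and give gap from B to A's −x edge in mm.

A is a stool. B is a spool. The spool is on top of the stool. The gap from the spool to the stool's −x edge is 0 mm.

The spool's min-x is at 0; the stool's min-x is 0; gap = 0 mm.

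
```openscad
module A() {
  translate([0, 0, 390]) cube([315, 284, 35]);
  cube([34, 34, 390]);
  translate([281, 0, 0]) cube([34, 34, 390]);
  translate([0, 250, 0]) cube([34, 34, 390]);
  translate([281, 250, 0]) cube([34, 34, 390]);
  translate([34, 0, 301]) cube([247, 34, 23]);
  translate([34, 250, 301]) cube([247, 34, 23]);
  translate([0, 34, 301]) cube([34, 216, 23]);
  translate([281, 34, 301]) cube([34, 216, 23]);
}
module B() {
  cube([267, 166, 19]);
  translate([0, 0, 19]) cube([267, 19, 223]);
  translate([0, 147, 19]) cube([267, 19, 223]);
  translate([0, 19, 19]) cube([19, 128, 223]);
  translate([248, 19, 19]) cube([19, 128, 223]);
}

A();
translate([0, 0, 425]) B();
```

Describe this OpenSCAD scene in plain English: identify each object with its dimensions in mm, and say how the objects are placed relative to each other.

A is a simple wooden stool: a rectangular seat 315 mm (x) by 284 mm (y), 35 mm thick, top face at z = 425 mm, on four square legs, each 34×34 mm in cross-section. The legs rest on z = 0, each flush with a corner of the seat. Four stretchers, 34 mm wide and 23 mm tall, connect adjacent legs with their undersides at z = 301 mm, each running between the inner faces of the legs it joins and aligned with the legs' outer faces on the other axis.

B is an open-topped rectangular box: outside dimensions 267×166×242 mm, with a uniform wall and base thickness of 19 mm. The base is a full 267×166 slab on the floor; four walls sit on top of the base. The front and back walls (the −y and +y sides) span the full width; the two side walls fit between them.

The open box is on top of the stool.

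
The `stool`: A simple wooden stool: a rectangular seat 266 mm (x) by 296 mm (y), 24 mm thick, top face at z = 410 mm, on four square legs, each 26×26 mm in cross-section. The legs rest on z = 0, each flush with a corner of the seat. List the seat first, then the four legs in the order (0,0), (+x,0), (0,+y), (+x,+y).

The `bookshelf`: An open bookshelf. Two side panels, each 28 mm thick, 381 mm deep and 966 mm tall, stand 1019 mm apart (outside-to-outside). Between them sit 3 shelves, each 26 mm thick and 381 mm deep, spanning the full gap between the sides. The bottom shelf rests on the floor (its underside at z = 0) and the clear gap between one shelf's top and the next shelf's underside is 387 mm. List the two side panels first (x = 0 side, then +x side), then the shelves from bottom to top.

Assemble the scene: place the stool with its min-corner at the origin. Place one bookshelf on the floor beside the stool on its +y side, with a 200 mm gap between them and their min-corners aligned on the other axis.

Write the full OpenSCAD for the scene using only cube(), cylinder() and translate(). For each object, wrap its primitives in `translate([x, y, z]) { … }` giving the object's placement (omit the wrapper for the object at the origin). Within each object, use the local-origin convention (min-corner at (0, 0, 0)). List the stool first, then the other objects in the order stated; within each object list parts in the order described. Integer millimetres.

translate([0, 0, 386]) cube([266, 296, 24]);
cube([26, 26, 386]);
translate([240, 0, 0]) cube([26, 26, 386]);
translate([0, 270, 0]) cube([26, 26, 386]);
translate([240, 270, 0]) cube([26, 26, 386]);
translate([0, 496, 0]) {
  cube([28, 381, 966]);
  translate([991, 0, 0]) cube([28, 381, 966]);
  translate([28, 0, 0]) cube([963, 381, 26]);
  translate([28, 0, 413]) cube([963, 381, 26]);
  translate([28, 0, 826]) cube([963, 381, 26]);
}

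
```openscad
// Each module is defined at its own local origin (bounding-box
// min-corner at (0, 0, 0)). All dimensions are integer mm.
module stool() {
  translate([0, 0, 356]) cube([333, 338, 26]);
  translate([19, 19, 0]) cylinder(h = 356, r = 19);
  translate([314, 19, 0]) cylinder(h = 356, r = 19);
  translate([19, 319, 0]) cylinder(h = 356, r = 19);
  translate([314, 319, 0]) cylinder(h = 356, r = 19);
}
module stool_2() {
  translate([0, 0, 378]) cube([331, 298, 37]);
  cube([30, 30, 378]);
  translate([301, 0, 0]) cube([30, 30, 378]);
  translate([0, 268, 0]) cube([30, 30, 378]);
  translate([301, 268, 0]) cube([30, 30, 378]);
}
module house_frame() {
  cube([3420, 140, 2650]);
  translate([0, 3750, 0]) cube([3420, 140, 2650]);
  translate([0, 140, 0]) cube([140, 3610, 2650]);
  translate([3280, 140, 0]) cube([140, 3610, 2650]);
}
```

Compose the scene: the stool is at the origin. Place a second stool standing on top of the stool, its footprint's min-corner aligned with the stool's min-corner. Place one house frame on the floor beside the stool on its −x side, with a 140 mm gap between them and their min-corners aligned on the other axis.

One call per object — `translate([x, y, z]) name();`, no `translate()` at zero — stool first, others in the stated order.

stool();
translate([0, 0, 382]) stool_2();
translate([-3560, 0, 0]) house_frame();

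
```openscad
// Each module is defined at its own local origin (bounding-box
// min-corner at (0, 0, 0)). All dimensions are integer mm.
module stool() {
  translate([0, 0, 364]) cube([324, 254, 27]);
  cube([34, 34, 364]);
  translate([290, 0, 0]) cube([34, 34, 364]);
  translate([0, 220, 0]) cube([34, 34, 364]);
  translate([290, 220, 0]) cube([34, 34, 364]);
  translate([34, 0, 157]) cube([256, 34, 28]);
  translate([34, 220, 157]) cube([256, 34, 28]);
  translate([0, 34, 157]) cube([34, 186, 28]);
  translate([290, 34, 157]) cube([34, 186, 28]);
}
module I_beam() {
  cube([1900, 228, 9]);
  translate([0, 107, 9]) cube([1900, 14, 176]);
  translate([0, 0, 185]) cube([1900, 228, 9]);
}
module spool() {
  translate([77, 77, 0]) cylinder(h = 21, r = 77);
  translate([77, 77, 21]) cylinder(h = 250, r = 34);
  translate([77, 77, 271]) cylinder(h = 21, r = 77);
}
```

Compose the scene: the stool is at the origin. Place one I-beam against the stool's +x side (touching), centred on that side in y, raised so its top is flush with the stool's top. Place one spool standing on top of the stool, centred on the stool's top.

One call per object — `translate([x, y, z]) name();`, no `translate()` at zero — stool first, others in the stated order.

stool();
translate([324, 13, 197]) I_beam();
translate([85, 50, 391]) spool();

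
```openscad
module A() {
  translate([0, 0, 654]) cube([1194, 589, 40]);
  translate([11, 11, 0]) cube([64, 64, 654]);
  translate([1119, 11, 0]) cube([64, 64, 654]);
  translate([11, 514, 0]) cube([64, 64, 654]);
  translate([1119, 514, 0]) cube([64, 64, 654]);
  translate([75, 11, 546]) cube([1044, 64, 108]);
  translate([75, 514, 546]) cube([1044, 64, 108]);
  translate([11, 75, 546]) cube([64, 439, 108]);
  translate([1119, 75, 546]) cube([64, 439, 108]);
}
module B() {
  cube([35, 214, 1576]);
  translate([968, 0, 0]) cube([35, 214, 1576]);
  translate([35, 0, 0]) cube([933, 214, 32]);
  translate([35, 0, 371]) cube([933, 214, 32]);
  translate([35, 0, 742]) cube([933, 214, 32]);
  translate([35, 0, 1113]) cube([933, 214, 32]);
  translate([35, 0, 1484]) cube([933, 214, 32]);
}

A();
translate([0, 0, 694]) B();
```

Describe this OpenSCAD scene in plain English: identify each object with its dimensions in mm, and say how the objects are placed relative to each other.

A is a rectangular dining table. The top is 1194×589×40 mm with its upper surface at z = 694 mm. It stands on four 64×64 mm square legs, each inset 11 mm from the nearest pair of top edges, running from the floor to the underside of the top. Four apron rails, 64 mm thick and 108 mm tall, run between adjacent legs with their top edges flush with the underside of the top and their outer faces flush with the legs' outer faces.

B is an open bookshelf. Two side panels, each 35 mm thick, 214 mm deep and 1576 mm tall, stand 1003 mm apart (outside-to-outside). Between them sit 5 shelves, each 32 mm thick and 214 mm deep, spanning the full gap between the sides. The bottom shelf rests on the floor (its underside at z = 0) and the clear gap between one shelf's top and the next shelf's underside is 339 mm.

The bookshelf is on top of the table.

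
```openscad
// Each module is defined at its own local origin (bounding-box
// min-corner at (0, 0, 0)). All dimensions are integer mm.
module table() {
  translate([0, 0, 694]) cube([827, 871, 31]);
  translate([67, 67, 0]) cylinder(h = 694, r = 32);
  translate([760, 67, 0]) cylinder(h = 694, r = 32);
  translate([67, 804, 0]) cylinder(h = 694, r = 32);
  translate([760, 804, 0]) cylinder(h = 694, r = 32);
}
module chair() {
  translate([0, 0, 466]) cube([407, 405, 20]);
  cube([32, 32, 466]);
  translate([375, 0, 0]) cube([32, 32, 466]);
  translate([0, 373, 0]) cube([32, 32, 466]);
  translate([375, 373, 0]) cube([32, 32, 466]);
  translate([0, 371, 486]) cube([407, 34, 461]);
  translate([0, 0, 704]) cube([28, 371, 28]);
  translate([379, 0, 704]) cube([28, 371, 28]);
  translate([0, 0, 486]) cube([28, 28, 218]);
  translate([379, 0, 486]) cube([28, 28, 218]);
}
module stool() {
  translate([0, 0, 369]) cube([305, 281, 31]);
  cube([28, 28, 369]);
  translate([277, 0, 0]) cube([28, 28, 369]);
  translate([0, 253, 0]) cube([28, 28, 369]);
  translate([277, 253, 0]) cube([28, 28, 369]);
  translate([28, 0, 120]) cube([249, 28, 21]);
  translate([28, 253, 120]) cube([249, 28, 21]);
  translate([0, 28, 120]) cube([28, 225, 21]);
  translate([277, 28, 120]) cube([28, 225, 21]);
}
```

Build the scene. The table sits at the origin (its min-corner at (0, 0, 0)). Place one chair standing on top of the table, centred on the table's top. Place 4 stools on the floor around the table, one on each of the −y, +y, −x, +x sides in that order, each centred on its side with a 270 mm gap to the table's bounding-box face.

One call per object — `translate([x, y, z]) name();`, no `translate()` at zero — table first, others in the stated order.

table();
translate([210, 233, 725]) chair();
translate([261, -551, 0]) stool();
translate([261, 1141, 0]) stool();
translate([-575, 295, 0]) stool();
translate([1097, 295, 0]) stool();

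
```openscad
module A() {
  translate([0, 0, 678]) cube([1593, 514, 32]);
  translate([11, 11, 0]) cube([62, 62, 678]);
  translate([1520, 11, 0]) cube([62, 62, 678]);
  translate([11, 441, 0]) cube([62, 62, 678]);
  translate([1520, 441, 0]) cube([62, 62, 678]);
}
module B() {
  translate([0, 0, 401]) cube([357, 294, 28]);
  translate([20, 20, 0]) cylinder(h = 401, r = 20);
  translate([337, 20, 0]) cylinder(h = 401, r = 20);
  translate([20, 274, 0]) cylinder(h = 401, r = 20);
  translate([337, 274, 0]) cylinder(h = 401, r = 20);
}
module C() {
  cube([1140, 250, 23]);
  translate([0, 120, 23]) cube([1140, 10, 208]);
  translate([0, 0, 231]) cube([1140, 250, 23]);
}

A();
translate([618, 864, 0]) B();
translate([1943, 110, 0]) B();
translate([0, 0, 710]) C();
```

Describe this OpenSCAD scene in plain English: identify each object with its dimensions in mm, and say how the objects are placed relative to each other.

A is a table: top 1593 mm (x) × 514 mm (y), 32 mm thick, upper face at z = 710 mm, on four 62×62 mm square legs, each inset 11 mm from the nearest pair of top edges, running from z = 0 to the bottom of the top.

B is a four-legged stool. The seat is 357×294 mm, 28 mm thick, top at z = 429 mm. It stands on four round legs, each 40 mm in diameter, from z = 0 to the seat underside, each leg's axis is inset half a diameter from the nearest pair of seat edges (so the leg's bounding box is flush with the corner).

C is an I-beam lying along x, 1140 mm long. Overall section height 254 mm. Two flanges 250 mm wide (y) and 23 mm thick, one on the floor and one at the top; a web 10 mm thick runs between them, centred on the flange width.

Two stools sit around the table at the +y, +x sides. The I-beam is on top of the table.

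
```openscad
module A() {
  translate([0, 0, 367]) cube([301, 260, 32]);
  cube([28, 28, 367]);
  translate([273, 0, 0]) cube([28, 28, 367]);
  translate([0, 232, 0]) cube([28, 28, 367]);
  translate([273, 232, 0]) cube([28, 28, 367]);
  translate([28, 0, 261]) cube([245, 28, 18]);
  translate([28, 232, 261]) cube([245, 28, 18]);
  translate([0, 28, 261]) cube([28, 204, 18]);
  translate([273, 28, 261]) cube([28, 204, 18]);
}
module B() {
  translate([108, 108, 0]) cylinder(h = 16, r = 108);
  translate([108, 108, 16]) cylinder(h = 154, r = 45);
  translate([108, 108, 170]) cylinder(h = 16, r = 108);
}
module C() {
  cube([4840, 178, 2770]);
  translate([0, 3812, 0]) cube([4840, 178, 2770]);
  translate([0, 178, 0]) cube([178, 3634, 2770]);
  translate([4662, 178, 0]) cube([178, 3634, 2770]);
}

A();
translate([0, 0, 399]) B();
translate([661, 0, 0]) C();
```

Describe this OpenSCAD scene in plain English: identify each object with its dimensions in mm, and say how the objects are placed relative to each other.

A is a four-legged stool. The seat is 301×260 mm, 32 mm thick, top at z = 399 mm. It stands on four square legs, each 28×28 mm in cross-section, from z = 0 to the seat underside, each flush with a corner of the seat. Four stretchers, 28 mm wide and 18 mm tall, connect adjacent legs with their undersides at z = 261 mm, each running between the inner faces of the legs it joins and aligned with the legs' outer faces on the other axis.

B is a spool: two coaxial disc flanges of radius 108 mm and thickness 16 mm, joined by a core cylinder of radius 45 mm and height 154 mm. The lower flange rests on z = 0 and the three cylinders share a vertical axis.

C is the wall frame of a small rectangular building: four walls, each 2770 mm tall and 178 mm thick, enclosing a footprint 4840 mm (x) by 3990 mm (y) outside-to-outside, with no floor or roof. The front and back walls (the −y and +y sides) span the full width; the two side walls fit between them.

The spool is on top of the stool. The house frame is on the floor beside the stool on its +x side.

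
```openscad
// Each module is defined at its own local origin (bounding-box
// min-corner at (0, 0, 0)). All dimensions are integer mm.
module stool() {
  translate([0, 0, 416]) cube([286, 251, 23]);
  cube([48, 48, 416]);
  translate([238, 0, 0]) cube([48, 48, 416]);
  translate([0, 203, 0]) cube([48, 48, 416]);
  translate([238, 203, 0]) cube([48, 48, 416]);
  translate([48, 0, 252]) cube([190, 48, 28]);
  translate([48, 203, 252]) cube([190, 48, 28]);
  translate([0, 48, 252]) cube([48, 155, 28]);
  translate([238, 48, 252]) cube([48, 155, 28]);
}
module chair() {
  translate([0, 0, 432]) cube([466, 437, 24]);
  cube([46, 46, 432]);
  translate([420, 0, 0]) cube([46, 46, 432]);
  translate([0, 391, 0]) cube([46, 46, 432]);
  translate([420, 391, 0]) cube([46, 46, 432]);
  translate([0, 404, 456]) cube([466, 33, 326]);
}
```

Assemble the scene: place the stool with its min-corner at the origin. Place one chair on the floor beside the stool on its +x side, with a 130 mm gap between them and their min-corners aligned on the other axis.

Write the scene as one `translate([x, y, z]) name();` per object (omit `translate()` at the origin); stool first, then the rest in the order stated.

stool();
translate([416, 0, 0]) chair();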